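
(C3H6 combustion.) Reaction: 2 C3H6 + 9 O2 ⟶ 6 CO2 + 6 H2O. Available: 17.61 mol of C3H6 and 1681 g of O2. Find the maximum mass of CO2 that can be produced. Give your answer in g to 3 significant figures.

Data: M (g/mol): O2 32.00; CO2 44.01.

1540 g

n(C3H6) = 17.61 mol
n(O2) = 1681 / 32.00 = 52.53 mol
n/ν → C3H6: 8.805, O2: 5.837; O2 is limiting.
n(CO2) = (6/9) × 52.53 = 35.02 mol
mass = 35.02 × 44.01 = 1541 g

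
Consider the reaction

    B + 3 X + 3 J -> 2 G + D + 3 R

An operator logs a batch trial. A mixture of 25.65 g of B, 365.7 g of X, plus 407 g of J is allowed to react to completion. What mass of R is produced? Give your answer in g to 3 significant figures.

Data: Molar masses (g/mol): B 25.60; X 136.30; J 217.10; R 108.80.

204 g

n(B) = 25.65 / 25.60 = 1.002 mol
n(X) = 365.7 / 136.30 = 2.683 mol
n(J) = 407.0 / 217.10 = 1.875 mol
n/ν → B: 1.002, X: 0.8943, J: 0.6250; J is limiting.
n(R) = (3/3) × 1.875 = 1.875 mol
mass = 1.875 × 108.80 = 204.0 g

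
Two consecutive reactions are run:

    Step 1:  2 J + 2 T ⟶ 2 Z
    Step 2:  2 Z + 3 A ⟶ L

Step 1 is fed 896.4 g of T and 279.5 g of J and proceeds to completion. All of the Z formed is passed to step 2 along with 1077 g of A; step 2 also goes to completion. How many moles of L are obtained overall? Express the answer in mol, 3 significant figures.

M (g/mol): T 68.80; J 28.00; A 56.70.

4.99 mol

Step 1:
n(T) = 896.4 / 68.80 = 13.03 mol
n(J) = 279.5 / 28.00 = 9.982 mol
n/ν for T = 13.03/2 = 6.515
n/ν for J = 9.982/2 = 4.991
Smallest n/ν is J → limiting reagent.
n(Z) produced = (2/2) × 9.982 = 9.982 mol
Step 2:
n(Z) available = 9.982 mol
n(A) = 1077 / 56.70 = 18.99 mol
n/ν for Z = 9.982/2 = 4.991
n/ν for A = 18.99/3 = 6.330
Smallest n/ν is Z → limiting reagent.
n(L) = (1/2) × 9.982 = 4.991 mol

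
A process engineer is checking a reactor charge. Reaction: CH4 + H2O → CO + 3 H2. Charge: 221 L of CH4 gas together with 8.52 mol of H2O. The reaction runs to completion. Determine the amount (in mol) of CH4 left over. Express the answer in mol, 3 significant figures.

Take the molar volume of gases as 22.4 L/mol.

n(CH4) = 221.0 / 22.4 = 9.866 mol
n(H2O) = 8.520 mol
n/ν for CH4 = 9.866/1 = 9.866
n/ν for H2O = 8.520/1 = 8.520
Smallest n/ν is H2O → limiting reagent.
CH4 consumed = (1/1) × 8.520 = 8.520 mol
CH4 remaining = 9.866 − 8.520 = 1.346 mol

1.35 mol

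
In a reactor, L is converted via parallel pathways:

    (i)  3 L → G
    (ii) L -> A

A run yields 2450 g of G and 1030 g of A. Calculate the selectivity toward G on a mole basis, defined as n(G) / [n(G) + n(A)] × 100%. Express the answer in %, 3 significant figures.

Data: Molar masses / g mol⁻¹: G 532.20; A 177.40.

n(G) = 2450 / 532.20 = 4.604 mol
n(A) = 1030 / 177.40 = 5.806 mol
selectivity = 4.604/(4.604+5.806) × 100 = 44.23 %

44.2 %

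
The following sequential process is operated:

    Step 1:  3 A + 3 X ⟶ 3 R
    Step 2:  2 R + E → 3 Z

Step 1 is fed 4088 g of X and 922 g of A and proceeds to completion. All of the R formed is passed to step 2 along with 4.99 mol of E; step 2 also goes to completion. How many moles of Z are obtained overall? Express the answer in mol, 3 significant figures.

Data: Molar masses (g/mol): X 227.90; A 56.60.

Step 1:
n(X) = 4088 / 227.90 = 17.94 mol
n(A) = 922.0 / 56.60 = 16.29 mol
n/ν → X: 5.980, A: 5.430; A is limiting.
n(R) produced = (3/3) × 16.29 = 16.29 mol
Step 2:
n(R) available = 16.29 mol
n(E) = 4.990 mol
n/ν → R: 8.145, E: 4.990; E is limiting.
n(Z) = (3/1) × 4.990 = 14.97 mol

15.0 mol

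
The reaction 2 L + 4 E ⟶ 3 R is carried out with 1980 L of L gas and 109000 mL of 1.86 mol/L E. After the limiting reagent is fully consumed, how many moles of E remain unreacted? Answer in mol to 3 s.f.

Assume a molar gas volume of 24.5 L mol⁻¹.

n(L) = 1980 / 24.5 = 80.82 mol
n(E) = 1.86 × 109000/1000 = 202.7 mol
n/ν for L = 80.82/2 = 40.41
n/ν for E = 202.7/4 = 50.68
Smallest n/ν is L → limiting reagent.
E consumed = (4/2) × 80.82 = 161.6 mol
E remaining = 202.7 − 161.6 = 41.10 mol

41.1 mol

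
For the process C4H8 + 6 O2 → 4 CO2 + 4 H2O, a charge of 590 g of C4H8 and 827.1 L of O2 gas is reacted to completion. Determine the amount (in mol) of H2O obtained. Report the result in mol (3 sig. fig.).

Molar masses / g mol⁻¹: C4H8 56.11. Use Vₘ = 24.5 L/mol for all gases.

n(C4H8) = 590.0 / 56.11 = 10.52 mol
n(O2) = 827.1 / 24.5 = 33.76 mol
n/ν for C4H8 = 10.52/1 = 10.52
n/ν for O2 = 33.76/6 = 5.627
Smallest n/ν is O2 → limiting reagent.
n(H2O) = (4/6) × 33.76 = 22.51 mol

22.5 mol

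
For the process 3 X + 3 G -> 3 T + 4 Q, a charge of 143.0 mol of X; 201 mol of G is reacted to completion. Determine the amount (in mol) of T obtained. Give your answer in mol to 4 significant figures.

143.0 mol

n(X) = 143.0 mol
n(G) = 201.0 mol
n/ν for X = 143.0/3 = 47.67
n/ν for G = 201.0/3 = 67.00
Smallest n/ν is X → limiting reagent.
n(T) = (3/3) × 143.0 = 143.0 mol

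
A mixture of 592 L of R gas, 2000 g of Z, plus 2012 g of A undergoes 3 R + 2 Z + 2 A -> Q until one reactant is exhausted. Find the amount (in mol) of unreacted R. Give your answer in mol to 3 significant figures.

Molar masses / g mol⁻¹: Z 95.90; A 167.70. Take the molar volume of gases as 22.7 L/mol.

8.08 mol

n(R) = 592.0 / 22.7 = 26.08 mol
n(Z) = 2000 / 95.90 = 20.86 mol
n(A) = 2012 / 167.70 = 12.00 mol
n/ν → R: 8.693, Z: 10.43, A: 6.000; A is limiting.
R consumed = (3/2) × 12.00 = 18.00 mol
R remaining = 26.08 − 18.00 = 8.080 mol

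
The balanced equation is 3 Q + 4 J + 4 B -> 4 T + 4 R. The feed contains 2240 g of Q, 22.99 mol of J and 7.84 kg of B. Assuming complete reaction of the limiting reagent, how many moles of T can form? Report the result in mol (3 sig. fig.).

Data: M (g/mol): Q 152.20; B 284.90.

19.6 mol

n(Q) = 2240 / 152.20 = 14.72 mol
n(J) = 22.99 mol
n(B) = 7.840×1000 / 284.90 = 27.52 mol
n/ν for Q = 14.72/3 = 4.907
n/ν for J = 22.99/4 = 5.748
n/ν for B = 27.52/4 = 6.880
Smallest n/ν is Q → limiting reagent.
n(T) = (4/3) × 14.72 = 19.63 mol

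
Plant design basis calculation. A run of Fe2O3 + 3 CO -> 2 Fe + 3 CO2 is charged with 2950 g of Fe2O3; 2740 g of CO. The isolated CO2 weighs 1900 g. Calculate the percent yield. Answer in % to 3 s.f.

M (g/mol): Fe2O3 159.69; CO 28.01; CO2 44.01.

n(Fe2O3) = 2950 / 159.69 = 18.47 mol
n(CO) = 2740 / 28.01 = 97.82 mol
n/ν → Fe2O3: 18.47, CO: 32.61; Fe2O3 is limiting.
theoretical n(CO2) = (3/1) × 18.47 = 55.41 mol → 2439 g
% yield = 1900 / 2439 × 100 = 77.90 %

77.9 %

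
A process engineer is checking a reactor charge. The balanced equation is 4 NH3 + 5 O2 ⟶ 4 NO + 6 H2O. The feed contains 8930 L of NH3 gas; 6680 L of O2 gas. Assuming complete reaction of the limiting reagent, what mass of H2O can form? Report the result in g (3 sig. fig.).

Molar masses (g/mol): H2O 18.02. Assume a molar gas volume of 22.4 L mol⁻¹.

n(NH3) = 8930 / 22.4 = 398.7 mol
n(O2) = 6680 / 22.4 = 298.2 mol
n/ν for NH3 = 398.7/4 = 99.68
n/ν for O2 = 298.2/5 = 59.64
Smallest n/ν is O2 → limiting reagent.
n(H2O) = (6/5) × 298.2 = 357.8 mol
mass = 357.8 × 18.02 = 6448 g

6450 g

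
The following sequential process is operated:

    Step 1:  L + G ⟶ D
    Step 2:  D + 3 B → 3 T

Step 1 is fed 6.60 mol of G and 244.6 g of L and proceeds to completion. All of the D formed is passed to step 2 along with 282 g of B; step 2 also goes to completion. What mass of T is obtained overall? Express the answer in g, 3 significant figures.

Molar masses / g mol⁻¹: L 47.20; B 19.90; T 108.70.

Step 1:
n(G) = 6.600 mol
n(L) = 244.6 / 47.20 = 5.182 mol
n/ν for G = 6.600/1 = 6.600
n/ν for L = 5.182/1 = 5.182
Smallest n/ν is L → limiting reagent.
n(D) produced = (1/1) × 5.182 = 5.182 mol
Step 2:
n(D) available = 5.182 mol
n(B) = 282.0 / 19.90 = 14.17 mol
n/ν for D = 5.182/1 = 5.182
n/ν for B = 14.17/3 = 4.723
Smallest n/ν is B → limiting reagent.
n(T) = (3/3) × 14.17 = 14.17 mol
mass = 14.17 × 108.70 = 1540 g

1540 g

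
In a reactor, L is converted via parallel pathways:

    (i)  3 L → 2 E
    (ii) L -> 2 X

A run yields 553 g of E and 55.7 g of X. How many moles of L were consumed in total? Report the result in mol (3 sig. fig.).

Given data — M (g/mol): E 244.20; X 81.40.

3.74 mol

n(E) = 553 / 244.20 = 2.265 mol
n(X) = 55.7 / 81.40 = 0.6843 mol
n(L) via (i) = (3/2)×2.265 = 3.398 mol
n(L) via (ii) = (1/2)×0.6843 = 0.3422 mol
total n(L) = 3.398 + 0.3422 = 3.740 mol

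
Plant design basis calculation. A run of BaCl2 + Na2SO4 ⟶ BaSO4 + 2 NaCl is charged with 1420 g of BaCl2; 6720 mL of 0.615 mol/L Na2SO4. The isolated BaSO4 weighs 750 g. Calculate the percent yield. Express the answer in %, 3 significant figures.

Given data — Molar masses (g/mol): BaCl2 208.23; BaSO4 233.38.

77.8 %

n(BaCl2) = 1420 / 208.23 = 6.819 mol
n(Na2SO4) = 0.615 × 6720/1000 = 4.133 mol
n/ν → BaCl2: 6.819, Na2SO4: 4.133; Na2SO4 is limiting.
theoretical n(BaSO4) = (1/1) × 4.133 = 4.133 mol → 964.6 g
% yield = 750 / 964.6 × 100 = 77.75 %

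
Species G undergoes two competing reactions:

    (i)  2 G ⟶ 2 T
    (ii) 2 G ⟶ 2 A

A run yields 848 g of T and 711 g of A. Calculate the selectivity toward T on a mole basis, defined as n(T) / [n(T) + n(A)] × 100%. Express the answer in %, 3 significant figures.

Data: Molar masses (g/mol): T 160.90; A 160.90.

54.4 %

n(T) = 848 / 160.90 = 5.270 mol
n(A) = 711 / 160.90 = 4.419 mol
selectivity = 5.270/(5.270+4.419) × 100 = 54.39 %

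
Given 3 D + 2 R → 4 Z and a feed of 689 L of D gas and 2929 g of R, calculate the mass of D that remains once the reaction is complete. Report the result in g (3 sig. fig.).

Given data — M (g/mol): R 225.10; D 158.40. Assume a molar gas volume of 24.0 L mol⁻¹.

n(D) = 689.0 / 24.0 = 28.71 mol
n(R) = 2929 / 225.10 = 13.01 mol
n/ν → D: 9.570, R: 6.505; R is limiting.
D consumed = (3/2) × 13.01 = 19.52 mol
D remaining = 28.71 − 19.52 = 9.190 mol
mass = 9.190 × 158.40 = 1456 g

1460 g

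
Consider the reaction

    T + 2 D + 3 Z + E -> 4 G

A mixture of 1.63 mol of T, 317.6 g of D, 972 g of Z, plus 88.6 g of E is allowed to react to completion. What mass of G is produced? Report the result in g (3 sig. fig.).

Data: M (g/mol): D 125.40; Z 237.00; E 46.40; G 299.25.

n(T) = 1.630 mol
n(D) = 317.6 / 125.40 = 2.533 mol
n(Z) = 972.0 / 237.00 = 4.101 mol
n(E) = 88.60 / 46.40 = 1.909 mol
n/ν → T: 1.630, D: 1.267, Z: 1.367, E: 1.909; D is limiting.
n(G) = (4/2) × 2.533 = 5.066 mol
mass = 5.066 × 299.25 = 1516 g

1520 g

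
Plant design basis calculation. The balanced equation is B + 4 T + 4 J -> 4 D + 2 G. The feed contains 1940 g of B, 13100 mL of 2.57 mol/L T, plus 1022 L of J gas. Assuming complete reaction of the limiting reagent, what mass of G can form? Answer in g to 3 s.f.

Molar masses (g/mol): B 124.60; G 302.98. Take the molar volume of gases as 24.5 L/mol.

n(B) = 1940 / 124.60 = 15.57 mol
n(T) = 2.57 × 13100/1000 = 33.67 mol
n(J) = 1022 / 24.5 = 41.71 mol
n/ν → B: 15.57, T: 8.418, J: 10.43; T is limiting.
n(G) = (2/4) × 33.67 = 16.84 mol
mass = 16.84 × 302.98 = 5102 g

5100 g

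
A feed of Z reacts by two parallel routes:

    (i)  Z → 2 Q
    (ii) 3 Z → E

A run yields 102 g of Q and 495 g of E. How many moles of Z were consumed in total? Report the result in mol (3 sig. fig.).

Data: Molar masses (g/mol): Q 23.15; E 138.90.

12.9 mol

n(Q) = 102 / 23.15 = 4.406 mol
n(E) = 495 / 138.90 = 3.564 mol
n(Z) via (i) = (1/2)×4.406 = 2.203 mol
n(Z) via (ii) = (3/1)×3.564 = 10.69 mol
total n(Z) = 2.203 + 10.69 = 12.89 mol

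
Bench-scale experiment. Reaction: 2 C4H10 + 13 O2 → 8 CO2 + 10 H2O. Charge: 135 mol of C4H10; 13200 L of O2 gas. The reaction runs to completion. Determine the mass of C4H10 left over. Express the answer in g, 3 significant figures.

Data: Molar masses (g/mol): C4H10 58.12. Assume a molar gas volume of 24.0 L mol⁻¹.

2930 g

n(C4H10) = 135.0 mol
n(O2) = 13200 / 24.0 = 550.0 mol
n/ν → C4H10: 67.50, O2: 42.31; O2 is limiting.
C4H10 consumed = (2/13) × 550.0 = 84.62 mol
C4H10 remaining = 135.0 − 84.62 = 50.38 mol
mass = 50.38 × 58.12 = 2928 g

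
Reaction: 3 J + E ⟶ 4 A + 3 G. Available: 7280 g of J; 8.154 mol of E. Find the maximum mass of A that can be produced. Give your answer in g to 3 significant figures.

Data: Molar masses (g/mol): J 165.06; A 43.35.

1410 g

n(J) = 7280 / 165.06 = 44.11 mol
n(E) = 8.154 mol
n/ν for J = 44.11/3 = 14.70
n/ν for E = 8.154/1 = 8.154
Smallest n/ν is E → limiting reagent.
n(A) = (4/1) × 8.154 = 32.62 mol
mass = 32.62 × 43.35 = 1414 g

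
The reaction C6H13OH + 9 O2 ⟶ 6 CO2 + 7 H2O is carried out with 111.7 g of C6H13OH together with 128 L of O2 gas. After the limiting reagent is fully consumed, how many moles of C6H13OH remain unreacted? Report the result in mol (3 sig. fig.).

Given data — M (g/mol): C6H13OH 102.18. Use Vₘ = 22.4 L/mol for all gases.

n(C6H13OH) = 111.7 / 102.18 = 1.093 mol
n(O2) = 128.0 / 22.4 = 5.714 mol
n/ν for C6H13OH = 1.093/1 = 1.093
n/ν for O2 = 5.714/9 = 0.6349
Smallest n/ν is O2 → limiting reagent.
C6H13OH consumed = (1/9) × 5.714 = 0.6349 mol
C6H13OH remaining = 1.093 − 0.6349 = 0.4581 mol

0.458 mol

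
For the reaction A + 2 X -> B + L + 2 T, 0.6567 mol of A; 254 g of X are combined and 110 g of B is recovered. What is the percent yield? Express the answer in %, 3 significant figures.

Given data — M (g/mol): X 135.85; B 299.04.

56.0 %

n(A) = 0.6567 mol
n(X) = 254.0 / 135.85 = 1.870 mol
n/ν → A: 0.6567, X: 0.9350; A is limiting.
theoretical n(B) = (1/1) × 0.6567 = 0.6567 mol → 196.4 g
% yield = 110 / 196.4 × 100 = 56.01 %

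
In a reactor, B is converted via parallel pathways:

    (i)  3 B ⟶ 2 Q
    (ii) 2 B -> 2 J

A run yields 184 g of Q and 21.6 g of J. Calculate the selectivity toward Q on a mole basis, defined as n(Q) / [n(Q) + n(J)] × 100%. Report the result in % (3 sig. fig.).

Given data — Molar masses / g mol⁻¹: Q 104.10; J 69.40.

85.0 %

n(Q) = 184 / 104.10 = 1.768 mol
n(J) = 21.6 / 69.40 = 0.3112 mol
selectivity = 1.768/(1.768+0.3112) × 100 = 85.03 %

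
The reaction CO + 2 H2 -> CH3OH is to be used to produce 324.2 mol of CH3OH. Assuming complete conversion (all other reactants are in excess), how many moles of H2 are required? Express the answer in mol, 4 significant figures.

648.4 mol

n(CH3OH) = 324.2 mol
n(H2) = (2/1) × 324.2 = 648.4 mol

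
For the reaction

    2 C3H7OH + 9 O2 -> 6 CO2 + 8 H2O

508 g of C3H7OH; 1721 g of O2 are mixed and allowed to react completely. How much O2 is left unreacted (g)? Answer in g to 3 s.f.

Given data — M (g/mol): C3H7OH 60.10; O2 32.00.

504 g

n(C3H7OH) = 508.0 / 60.10 = 8.453 mol
n(O2) = 1721 / 32.00 = 53.78 mol
n/ν → C3H7OH: 4.227, O2: 5.976; C3H7OH is limiting.
O2 consumed = (9/2) × 8.453 = 38.04 mol
O2 remaining = 53.78 − 38.04 = 15.74 mol
mass = 15.74 × 32.00 = 503.7 g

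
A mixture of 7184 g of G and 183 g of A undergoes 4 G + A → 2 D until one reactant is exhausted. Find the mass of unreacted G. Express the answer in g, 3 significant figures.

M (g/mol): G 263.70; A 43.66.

n(G) = 7184 / 263.70 = 27.24 mol
n(A) = 183.0 / 43.66 = 4.191 mol
n/ν → G: 6.810, A: 4.191; A is limiting.
G consumed = (4/1) × 4.191 = 16.76 mol
G remaining = 27.24 − 16.76 = 10.48 mol
mass = 10.48 × 263.70 = 2764 g

2760 g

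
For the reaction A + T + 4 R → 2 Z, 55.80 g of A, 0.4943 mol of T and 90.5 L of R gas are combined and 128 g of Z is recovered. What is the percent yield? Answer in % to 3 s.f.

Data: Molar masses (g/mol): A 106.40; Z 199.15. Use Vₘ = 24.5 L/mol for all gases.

n(A) = 55.80 / 106.40 = 0.5244 mol
n(T) = 0.4943 mol
n(R) = 90.50 / 24.5 = 3.694 mol
n/ν for A = 0.5244/1 = 0.5244
n/ν for T = 0.4943/1 = 0.4943
n/ν for R = 3.694/4 = 0.9235
Smallest n/ν is T → limiting reagent.
theoretical n(Z) = (2/1) × 0.4943 = 0.9886 mol → 196.9 g
% yield = 128 / 196.9 × 100 = 65.01 %

65.0 %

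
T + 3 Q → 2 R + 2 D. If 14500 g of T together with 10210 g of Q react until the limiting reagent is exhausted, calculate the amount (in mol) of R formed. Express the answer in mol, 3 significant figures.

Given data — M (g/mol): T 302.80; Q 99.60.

n(T) = 14500 / 302.80 = 47.89 mol
n(Q) = 10210 / 99.60 = 102.5 mol
n/ν for T = 47.89/1 = 47.89
n/ν for Q = 102.5/3 = 34.17
Smallest n/ν is Q → limiting reagent.
n(R) = (2/3) × 102.5 = 68.33 mol

68.3 mol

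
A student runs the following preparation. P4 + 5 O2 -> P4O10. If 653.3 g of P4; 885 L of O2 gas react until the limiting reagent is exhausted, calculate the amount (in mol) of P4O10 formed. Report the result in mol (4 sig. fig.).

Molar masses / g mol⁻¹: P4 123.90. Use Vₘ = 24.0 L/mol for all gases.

n(P4) = 653.3 / 123.90 = 5.273 mol
n(O2) = 885.0 / 24.0 = 36.88 mol
n/ν for P4 = 5.273/1 = 5.273
n/ν for O2 = 36.88/5 = 7.376
Smallest n/ν is P4 → limiting reagent.
n(P4O10) = (1/1) × 5.273 = 5.273 mol

5.273 mol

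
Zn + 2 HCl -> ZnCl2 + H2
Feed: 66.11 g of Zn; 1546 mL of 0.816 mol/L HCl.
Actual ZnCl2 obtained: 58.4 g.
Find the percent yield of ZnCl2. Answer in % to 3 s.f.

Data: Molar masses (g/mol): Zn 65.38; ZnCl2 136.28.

n(Zn) = 66.11 / 65.38 = 1.011 mol
n(HCl) = 0.816 × 1546/1000 = 1.262 mol
n/ν for Zn = 1.011/1 = 1.011
n/ν for HCl = 1.262/2 = 0.6310
Smallest n/ν is HCl → limiting reagent.
theoretical n(ZnCl2) = (1/2) × 1.262 = 0.6310 mol → 85.99 g
% yield = 58.4 / 85.99 × 100 = 67.91 %

67.9 %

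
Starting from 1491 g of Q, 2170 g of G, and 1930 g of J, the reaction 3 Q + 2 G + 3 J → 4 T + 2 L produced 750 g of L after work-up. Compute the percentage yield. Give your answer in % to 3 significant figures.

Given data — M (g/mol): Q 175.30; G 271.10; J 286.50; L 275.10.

n(Q) = 1491 / 175.30 = 8.505 mol
n(G) = 2170 / 271.10 = 8.004 mol
n(J) = 1930 / 286.50 = 6.736 mol
n/ν → Q: 2.835, G: 4.002, J: 2.245; J is limiting.
theoretical n(L) = (2/3) × 6.736 = 4.491 mol → 1235 g
% yield = 750 / 1235 × 100 = 60.73 %

60.7 %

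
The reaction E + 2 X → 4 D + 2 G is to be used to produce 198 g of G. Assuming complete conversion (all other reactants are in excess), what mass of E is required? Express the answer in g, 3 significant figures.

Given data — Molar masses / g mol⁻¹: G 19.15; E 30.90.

160 g

n(G) = 198 / 19.15 = 10.34 mol
n(E) = (1/2) × 10.34 = 5.170 mol
mass = 5.170 × 30.90 = 159.8 g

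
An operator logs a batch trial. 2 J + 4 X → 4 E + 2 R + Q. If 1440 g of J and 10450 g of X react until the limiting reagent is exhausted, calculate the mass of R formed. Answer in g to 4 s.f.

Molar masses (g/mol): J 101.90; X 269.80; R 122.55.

1732 g

n(J) = 1440 / 101.90 = 14.13 mol
n(X) = 10450 / 269.80 = 38.73 mol
n/ν for J = 14.13/2 = 7.065
n/ν for X = 38.73/4 = 9.683
Smallest n/ν is J → limiting reagent.
n(R) = (2/2) × 14.13 = 14.13 mol
mass = 14.13 × 122.55 = 1732 g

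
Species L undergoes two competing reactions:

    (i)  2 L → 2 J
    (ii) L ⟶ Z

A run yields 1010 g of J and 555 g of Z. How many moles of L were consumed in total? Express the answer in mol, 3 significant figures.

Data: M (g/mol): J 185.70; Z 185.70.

n(J) = 1010 / 185.70 = 5.439 mol
n(Z) = 555 / 185.70 = 2.989 mol
n(L) via (i) = (2/2)×5.439 = 5.439 mol
n(L) via (ii) = (1/1)×2.989 = 2.989 mol
total n(L) = 5.439 + 2.989 = 8.428 mol

8.43 mol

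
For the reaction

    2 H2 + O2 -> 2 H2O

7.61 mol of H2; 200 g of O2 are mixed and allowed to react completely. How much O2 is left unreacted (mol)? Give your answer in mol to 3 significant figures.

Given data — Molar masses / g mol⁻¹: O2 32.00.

n(H2) = 7.610 mol
n(O2) = 200.0 / 32.00 = 6.250 mol
n/ν for H2 = 7.610/2 = 3.805
n/ν for O2 = 6.250/1 = 6.250
Smallest n/ν is H2 → limiting reagent.
O2 consumed = (1/2) × 7.610 = 3.805 mol
O2 remaining = 6.250 − 3.805 = 2.445 mol

2.45 mol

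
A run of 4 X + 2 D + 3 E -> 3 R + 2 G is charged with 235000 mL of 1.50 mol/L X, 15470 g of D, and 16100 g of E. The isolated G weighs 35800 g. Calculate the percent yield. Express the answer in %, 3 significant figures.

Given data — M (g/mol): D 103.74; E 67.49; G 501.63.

n(X) = 1.50 × 235000/1000 = 352.5 mol
n(D) = 15470 / 103.74 = 149.1 mol
n(E) = 16100 / 67.49 = 238.6 mol
n/ν → X: 88.13, D: 74.55, E: 79.53; D is limiting.
theoretical n(G) = (2/2) × 149.1 = 149.1 mol → 74790 g
% yield = 35800 / 74790 × 100 = 47.87 %

47.9 %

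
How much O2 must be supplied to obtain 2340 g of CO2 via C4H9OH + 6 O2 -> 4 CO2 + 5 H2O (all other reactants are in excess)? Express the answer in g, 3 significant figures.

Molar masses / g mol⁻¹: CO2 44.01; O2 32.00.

2550 g

n(CO2) = 2340 / 44.01 = 53.17 mol
n(O2) = (6/4) × 53.17 = 79.76 mol
mass = 79.76 × 32.00 = 2552 g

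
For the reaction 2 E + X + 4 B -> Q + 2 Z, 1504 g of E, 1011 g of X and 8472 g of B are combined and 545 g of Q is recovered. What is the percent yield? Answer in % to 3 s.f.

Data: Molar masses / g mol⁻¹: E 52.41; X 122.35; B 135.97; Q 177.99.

37.1 %

n(E) = 1504 / 52.41 = 28.70 mol
n(X) = 1011 / 122.35 = 8.263 mol
n(B) = 8472 / 135.97 = 62.31 mol
n/ν for E = 28.70/2 = 14.35
n/ν for X = 8.263/1 = 8.263
n/ν for B = 62.31/4 = 15.58
Smallest n/ν is X → limiting reagent.
theoretical n(Q) = (1/1) × 8.263 = 8.263 mol → 1471 g
% yield = 545 / 1471 × 100 = 37.05 %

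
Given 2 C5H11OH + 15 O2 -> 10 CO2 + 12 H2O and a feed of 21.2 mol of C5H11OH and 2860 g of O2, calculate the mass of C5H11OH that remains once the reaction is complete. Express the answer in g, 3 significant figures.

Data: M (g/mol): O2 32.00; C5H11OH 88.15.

818 g

n(C5H11OH) = 21.20 mol
n(O2) = 2860 / 32.00 = 89.38 mol
n/ν for C5H11OH = 21.20/2 = 10.60
n/ν for O2 = 89.38/15 = 5.959
Smallest n/ν is O2 → limiting reagent.
C5H11OH consumed = (2/15) × 89.38 = 11.92 mol
C5H11OH remaining = 21.20 − 11.92 = 9.280 mol
mass = 9.280 × 88.15 = 818.0 g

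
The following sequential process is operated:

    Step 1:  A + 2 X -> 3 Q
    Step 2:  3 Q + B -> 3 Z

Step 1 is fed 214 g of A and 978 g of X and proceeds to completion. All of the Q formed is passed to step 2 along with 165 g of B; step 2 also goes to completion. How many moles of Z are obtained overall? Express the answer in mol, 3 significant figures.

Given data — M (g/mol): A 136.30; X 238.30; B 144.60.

3.42 mol

Step 1:
n(A) = 214.0 / 136.30 = 1.570 mol
n(X) = 978.0 / 238.30 = 4.104 mol
n/ν → A: 1.570, X: 2.052; A is limiting.
n(Q) produced = (3/1) × 1.570 = 4.710 mol
Step 2:
n(Q) available = 4.710 mol
n(B) = 165.0 / 144.60 = 1.141 mol
n/ν → Q: 1.570, B: 1.141; B is limiting.
n(Z) = (3/1) × 1.141 = 3.423 mol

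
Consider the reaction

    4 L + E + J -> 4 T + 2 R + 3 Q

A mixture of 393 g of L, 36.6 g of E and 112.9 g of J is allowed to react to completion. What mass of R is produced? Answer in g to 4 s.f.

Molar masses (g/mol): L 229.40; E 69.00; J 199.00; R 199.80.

171.1 g

n(L) = 393.0 / 229.40 = 1.713 mol
n(E) = 36.60 / 69.00 = 0.5304 mol
n(J) = 112.9 / 199.00 = 0.5673 mol
n/ν → L: 0.4283, E: 0.5304, J: 0.5673; L is limiting.
n(R) = (2/4) × 1.713 = 0.8565 mol
mass = 0.8565 × 199.80 = 171.1 g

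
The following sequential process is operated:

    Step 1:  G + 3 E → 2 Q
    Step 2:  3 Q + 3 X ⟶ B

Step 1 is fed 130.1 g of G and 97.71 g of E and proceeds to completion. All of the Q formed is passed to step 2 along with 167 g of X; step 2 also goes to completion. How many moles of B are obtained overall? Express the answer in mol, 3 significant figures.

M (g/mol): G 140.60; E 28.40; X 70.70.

0.617 mol

Step 1:
n(G) = 130.1 / 140.60 = 0.9253 mol
n(E) = 97.71 / 28.40 = 3.440 mol
n/ν for G = 0.9253/1 = 0.9253
n/ν for E = 3.440/3 = 1.147
Smallest n/ν is G → limiting reagent.
n(Q) produced = (2/1) × 0.9253 = 1.851 mol
Step 2:
n(Q) available = 1.851 mol
n(X) = 167.0 / 70.70 = 2.362 mol
n/ν for Q = 1.851/3 = 0.6170
n/ν for X = 2.362/3 = 0.7873
Smallest n/ν is Q → limiting reagent.
n(B) = (1/3) × 1.851 = 0.6170 mol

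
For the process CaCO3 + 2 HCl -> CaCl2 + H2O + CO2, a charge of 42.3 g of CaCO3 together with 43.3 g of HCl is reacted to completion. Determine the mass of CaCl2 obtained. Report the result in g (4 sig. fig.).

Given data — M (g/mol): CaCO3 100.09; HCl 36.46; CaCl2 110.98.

n(CaCO3) = 42.30 / 100.09 = 0.4226 mol
n(HCl) = 43.30 / 36.46 = 1.188 mol
n/ν for CaCO3 = 0.4226/1 = 0.4226
n/ν for HCl = 1.188/2 = 0.5940
Smallest n/ν is CaCO3 → limiting reagent.
n(CaCl2) = (1/1) × 0.4226 = 0.4226 mol
mass = 0.4226 × 110.98 = 46.90 g

46.90 g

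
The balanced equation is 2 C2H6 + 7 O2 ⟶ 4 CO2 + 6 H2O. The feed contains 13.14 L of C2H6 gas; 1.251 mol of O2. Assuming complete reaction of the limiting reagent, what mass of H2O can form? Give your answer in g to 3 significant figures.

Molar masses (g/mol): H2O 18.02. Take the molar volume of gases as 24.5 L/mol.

19.3 g

n(C2H6) = 13.14 / 24.5 = 0.5363 mol
n(O2) = 1.251 mol
n/ν for C2H6 = 0.5363/2 = 0.2682
n/ν for O2 = 1.251/7 = 0.1787
Smallest n/ν is O2 → limiting reagent.
n(H2O) = (6/7) × 1.251 = 1.072 mol
mass = 1.072 × 18.02 = 19.32 g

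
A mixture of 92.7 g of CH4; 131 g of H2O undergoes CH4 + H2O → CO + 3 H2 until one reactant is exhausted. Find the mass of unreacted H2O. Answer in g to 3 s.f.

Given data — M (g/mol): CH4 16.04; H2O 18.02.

26.9 g

n(CH4) = 92.70 / 16.04 = 5.779 mol
n(H2O) = 131.0 / 18.02 = 7.270 mol
n/ν → CH4: 5.779, H2O: 7.270; CH4 is limiting.
H2O consumed = (1/1) × 5.779 = 5.779 mol
H2O remaining = 7.270 − 5.779 = 1.491 mol
mass = 1.491 × 18.02 = 26.87 g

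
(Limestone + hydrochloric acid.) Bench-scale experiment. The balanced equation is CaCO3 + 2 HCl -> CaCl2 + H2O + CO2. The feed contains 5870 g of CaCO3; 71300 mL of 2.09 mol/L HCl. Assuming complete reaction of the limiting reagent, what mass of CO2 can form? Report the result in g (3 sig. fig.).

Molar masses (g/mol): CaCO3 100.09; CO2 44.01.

n(CaCO3) = 5870 / 100.09 = 58.65 mol
n(HCl) = 2.09 × 71300/1000 = 149.0 mol
n/ν → CaCO3: 58.65, HCl: 74.50; CaCO3 is limiting.
n(CO2) = (1/1) × 58.65 = 58.65 mol
mass = 58.65 × 44.01 = 2581 g

2580 g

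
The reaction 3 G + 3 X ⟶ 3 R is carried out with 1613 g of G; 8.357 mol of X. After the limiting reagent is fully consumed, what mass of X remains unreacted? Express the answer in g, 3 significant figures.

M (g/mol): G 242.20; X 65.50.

111 g

n(G) = 1613 / 242.20 = 6.660 mol
n(X) = 8.357 mol
n/ν for G = 6.660/3 = 2.220
n/ν for X = 8.357/3 = 2.786
Smallest n/ν is G → limiting reagent.
X consumed = (3/3) × 6.660 = 6.660 mol
X remaining = 8.357 − 6.660 = 1.697 mol
mass = 1.697 × 65.50 = 111.2 g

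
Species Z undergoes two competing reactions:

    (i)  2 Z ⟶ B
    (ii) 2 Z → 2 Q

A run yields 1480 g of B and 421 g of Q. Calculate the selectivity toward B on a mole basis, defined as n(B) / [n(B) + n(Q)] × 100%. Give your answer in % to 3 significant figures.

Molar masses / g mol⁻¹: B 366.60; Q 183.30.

n(B) = 1480 / 366.60 = 4.037 mol
n(Q) = 421 / 183.30 = 2.297 mol
selectivity = 4.037/(4.037+2.297) × 100 = 63.74 %

63.7 %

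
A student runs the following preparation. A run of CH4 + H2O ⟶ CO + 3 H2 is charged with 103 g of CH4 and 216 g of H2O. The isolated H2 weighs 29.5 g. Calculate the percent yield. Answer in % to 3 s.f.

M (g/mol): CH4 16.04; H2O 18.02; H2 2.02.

n(CH4) = 103.0 / 16.04 = 6.421 mol
n(H2O) = 216.0 / 18.02 = 11.99 mol
n/ν for CH4 = 6.421/1 = 6.421
n/ν for H2O = 11.99/1 = 11.99
Smallest n/ν is CH4 → limiting reagent.
theoretical n(H2) = (3/1) × 6.421 = 19.26 mol → 38.91 g
% yield = 29.5 / 38.91 × 100 = 75.82 %

75.8 %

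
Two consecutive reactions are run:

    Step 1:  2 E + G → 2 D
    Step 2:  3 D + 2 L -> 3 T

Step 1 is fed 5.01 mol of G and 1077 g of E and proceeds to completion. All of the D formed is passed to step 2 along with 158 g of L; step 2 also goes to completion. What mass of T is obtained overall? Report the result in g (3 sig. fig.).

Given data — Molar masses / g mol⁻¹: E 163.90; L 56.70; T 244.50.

1020 g

Step 1:
n(G) = 5.010 mol
n(E) = 1077 / 163.90 = 6.571 mol
n/ν → G: 5.010, E: 3.286; E is limiting.
n(D) produced = (2/2) × 6.571 = 6.571 mol
Step 2:
n(D) available = 6.571 mol
n(L) = 158.0 / 56.70 = 2.787 mol
n/ν → D: 2.190, L: 1.394; L is limiting.
n(T) = (3/2) × 2.787 = 4.181 mol
mass = 4.181 × 244.50 = 1022 g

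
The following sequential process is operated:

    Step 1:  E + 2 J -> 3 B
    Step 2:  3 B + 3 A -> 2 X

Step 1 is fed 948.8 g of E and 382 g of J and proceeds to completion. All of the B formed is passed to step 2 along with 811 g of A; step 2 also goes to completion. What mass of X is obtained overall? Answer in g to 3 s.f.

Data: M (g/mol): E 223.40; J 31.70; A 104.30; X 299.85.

1550 g

Step 1:
n(E) = 948.8 / 223.40 = 4.247 mol
n(J) = 382.0 / 31.70 = 12.05 mol
n/ν → E: 4.247, J: 6.025; E is limiting.
n(B) produced = (3/1) × 4.247 = 12.74 mol
Step 2:
n(B) available = 12.74 mol
n(A) = 811.0 / 104.30 = 7.776 mol
n/ν → B: 4.247, A: 2.592; A is limiting.
n(X) = (2/3) × 7.776 = 5.184 mol
mass = 5.184 × 299.85 = 1554 g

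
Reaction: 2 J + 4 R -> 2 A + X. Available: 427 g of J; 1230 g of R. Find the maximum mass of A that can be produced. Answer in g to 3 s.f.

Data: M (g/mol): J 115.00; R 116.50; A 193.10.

n(J) = 427.0 / 115.00 = 3.713 mol
n(R) = 1230 / 116.50 = 10.56 mol
n/ν for J = 3.713/2 = 1.857
n/ν for R = 10.56/4 = 2.640
Smallest n/ν is J → limiting reagent.
n(A) = (2/2) × 3.713 = 3.713 mol
mass = 3.713 × 193.10 = 717.0 g

717 g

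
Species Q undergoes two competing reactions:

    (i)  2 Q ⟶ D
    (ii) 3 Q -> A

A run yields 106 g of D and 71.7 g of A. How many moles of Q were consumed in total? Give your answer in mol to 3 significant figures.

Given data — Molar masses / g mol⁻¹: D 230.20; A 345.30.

n(D) = 106 / 230.20 = 0.4605 mol
n(A) = 71.7 / 345.30 = 0.2076 mol
n(Q) via (i) = (2/1)×0.4605 = 0.9210 mol
n(Q) via (ii) = (3/1)×0.2076 = 0.6228 mol
total n(Q) = 0.9210 + 0.6228 = 1.544 mol

1.54 mol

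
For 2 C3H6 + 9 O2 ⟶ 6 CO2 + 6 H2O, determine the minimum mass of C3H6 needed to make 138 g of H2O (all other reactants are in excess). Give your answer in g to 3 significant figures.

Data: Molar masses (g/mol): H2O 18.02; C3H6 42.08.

n(H2O) = 138 / 18.02 = 7.658 mol
n(C3H6) = (2/6) × 7.658 = 2.553 mol
mass = 2.553 × 42.08 = 107.4 g

107 g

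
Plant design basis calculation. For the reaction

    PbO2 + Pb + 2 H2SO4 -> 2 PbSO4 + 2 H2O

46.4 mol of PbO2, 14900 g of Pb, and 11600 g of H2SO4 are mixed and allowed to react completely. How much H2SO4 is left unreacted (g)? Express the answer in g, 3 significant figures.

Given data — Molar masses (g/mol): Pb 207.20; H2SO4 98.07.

2500 g

n(PbO2) = 46.40 mol
n(Pb) = 14900 / 207.20 = 71.91 mol
n(H2SO4) = 11600 / 98.07 = 118.3 mol
n/ν for PbO2 = 46.40/1 = 46.40
n/ν for Pb = 71.91/1 = 71.91
n/ν for H2SO4 = 118.3/2 = 59.15
Smallest n/ν is PbO2 → limiting reagent.
H2SO4 consumed = (2/1) × 46.40 = 92.80 mol
H2SO4 remaining = 118.3 − 92.80 = 25.50 mol
mass = 25.50 × 98.07 = 2501 g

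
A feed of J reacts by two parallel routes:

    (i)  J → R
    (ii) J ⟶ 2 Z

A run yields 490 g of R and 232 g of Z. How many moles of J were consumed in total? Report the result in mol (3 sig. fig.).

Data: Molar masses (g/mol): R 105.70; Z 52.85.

6.83 mol

n(R) = 490 / 105.70 = 4.636 mol
n(Z) = 232 / 52.85 = 4.390 mol
n(J) via (i) = (1/1)×4.636 = 4.636 mol
n(J) via (ii) = (1/2)×4.390 = 2.195 mol
total n(J) = 4.636 + 2.195 = 6.831 mol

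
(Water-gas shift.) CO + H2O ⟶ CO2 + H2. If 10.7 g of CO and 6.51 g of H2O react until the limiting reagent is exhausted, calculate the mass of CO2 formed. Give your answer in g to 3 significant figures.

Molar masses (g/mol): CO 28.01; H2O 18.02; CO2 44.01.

15.9 g

n(CO) = 10.70 / 28.01 = 0.3820 mol
n(H2O) = 6.510 / 18.02 = 0.3613 mol
n/ν for CO = 0.3820/1 = 0.3820
n/ν for H2O = 0.3613/1 = 0.3613
Smallest n/ν is H2O → limiting reagent.
n(CO2) = (1/1) × 0.3613 = 0.3613 mol
mass = 0.3613 × 44.01 = 15.90 g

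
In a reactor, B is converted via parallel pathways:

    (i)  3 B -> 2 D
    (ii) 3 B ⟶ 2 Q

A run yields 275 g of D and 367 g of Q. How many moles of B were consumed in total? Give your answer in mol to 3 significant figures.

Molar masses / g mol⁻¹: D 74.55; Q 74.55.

12.9 mol

n(D) = 275 / 74.55 = 3.689 mol
n(Q) = 367 / 74.55 = 4.923 mol
n(B) via (i) = (3/2)×3.689 = 5.534 mol
n(B) via (ii) = (3/2)×4.923 = 7.385 mol
total n(B) = 5.534 + 7.385 = 12.92 mol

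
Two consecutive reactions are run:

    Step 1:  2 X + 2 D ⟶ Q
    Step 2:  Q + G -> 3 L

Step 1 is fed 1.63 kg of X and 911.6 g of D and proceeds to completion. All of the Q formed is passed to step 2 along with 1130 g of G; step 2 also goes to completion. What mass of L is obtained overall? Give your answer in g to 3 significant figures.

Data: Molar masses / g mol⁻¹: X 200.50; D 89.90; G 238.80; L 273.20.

3330 g

Step 1:
n(X) = 1.630×1000 / 200.50 = 8.130 mol
n(D) = 911.6 / 89.90 = 10.14 mol
n/ν for X = 8.130/2 = 4.065
n/ν for D = 10.14/2 = 5.070
Smallest n/ν is X → limiting reagent.
n(Q) produced = (1/2) × 8.130 = 4.065 mol
Step 2:
n(Q) available = 4.065 mol
n(G) = 1130 / 238.80 = 4.732 mol
n/ν for Q = 4.065/1 = 4.065
n/ν for G = 4.732/1 = 4.732
Smallest n/ν is Q → limiting reagent.
n(L) = (3/1) × 4.065 = 12.20 mol
mass = 12.20 × 273.20 = 3333 g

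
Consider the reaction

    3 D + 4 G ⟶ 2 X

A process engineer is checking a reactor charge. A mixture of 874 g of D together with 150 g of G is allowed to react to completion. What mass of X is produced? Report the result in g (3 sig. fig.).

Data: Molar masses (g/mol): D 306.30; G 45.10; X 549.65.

914 g

n(D) = 874.0 / 306.30 = 2.853 mol
n(G) = 150.0 / 45.10 = 3.326 mol
n/ν → D: 0.9510, G: 0.8315; G is limiting.
n(X) = (2/4) × 3.326 = 1.663 mol
mass = 1.663 × 549.65 = 914.1 g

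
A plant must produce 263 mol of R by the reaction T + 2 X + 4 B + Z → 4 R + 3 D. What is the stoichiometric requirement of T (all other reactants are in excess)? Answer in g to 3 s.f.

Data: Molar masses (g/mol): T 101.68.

6690 g

n(R) = 263.0 mol
n(T) = (1/4) × 263.0 = 65.75 mol
mass = 65.75 × 101.68 = 6685 g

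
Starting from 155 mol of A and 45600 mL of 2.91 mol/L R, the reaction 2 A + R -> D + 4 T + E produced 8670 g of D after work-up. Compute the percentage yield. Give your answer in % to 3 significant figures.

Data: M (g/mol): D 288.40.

38.8 %

n(A) = 155.0 mol
n(R) = 2.91 × 45600/1000 = 132.7 mol
n/ν → A: 77.50, R: 132.7; A is limiting.
theoretical n(D) = (1/2) × 155.0 = 77.50 mol → 22350 g
% yield = 8670 / 22350 × 100 = 38.79 %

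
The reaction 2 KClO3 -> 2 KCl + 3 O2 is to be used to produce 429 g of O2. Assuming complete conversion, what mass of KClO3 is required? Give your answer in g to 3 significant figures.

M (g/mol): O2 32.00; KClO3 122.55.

n(O2) = 429 / 32.00 = 13.41 mol
n(KClO3) = (2/3) × 13.41 = 8.940 mol
mass = 8.940 × 122.55 = 1096 g

1100 g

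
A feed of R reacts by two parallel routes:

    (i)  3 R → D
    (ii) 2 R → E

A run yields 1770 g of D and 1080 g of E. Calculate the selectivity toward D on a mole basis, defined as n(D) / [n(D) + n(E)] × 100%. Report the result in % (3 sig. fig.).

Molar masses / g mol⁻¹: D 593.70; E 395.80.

52.2 %

n(D) = 1770 / 593.70 = 2.981 mol
n(E) = 1080 / 395.80 = 2.729 mol
selectivity = 2.981/(2.981+2.729) × 100 = 52.21 %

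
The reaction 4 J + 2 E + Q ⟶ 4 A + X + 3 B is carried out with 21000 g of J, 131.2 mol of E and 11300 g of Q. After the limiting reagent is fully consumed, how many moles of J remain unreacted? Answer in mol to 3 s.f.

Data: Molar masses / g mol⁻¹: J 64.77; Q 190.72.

n(J) = 21000 / 64.77 = 324.2 mol
n(E) = 131.2 mol
n(Q) = 11300 / 190.72 = 59.25 mol
n/ν for J = 324.2/4 = 81.05
n/ν for E = 131.2/2 = 65.60
n/ν for Q = 59.25/1 = 59.25
Smallest n/ν is Q → limiting reagent.
J consumed = (4/1) × 59.25 = 237.0 mol
J remaining = 324.2 − 237.0 = 87.20 mol

87.2 mol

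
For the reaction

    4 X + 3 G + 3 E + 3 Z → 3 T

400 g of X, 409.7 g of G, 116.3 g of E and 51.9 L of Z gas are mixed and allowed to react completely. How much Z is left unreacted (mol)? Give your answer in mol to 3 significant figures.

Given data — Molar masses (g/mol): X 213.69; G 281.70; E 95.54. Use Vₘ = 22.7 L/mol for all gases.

1.07 mol

n(X) = 400.0 / 213.69 = 1.872 mol
n(G) = 409.7 / 281.70 = 1.454 mol
n(E) = 116.3 / 95.54 = 1.217 mol
n(Z) = 51.90 / 22.7 = 2.286 mol
n/ν for X = 1.872/4 = 0.4680
n/ν for G = 1.454/3 = 0.4847
n/ν for E = 1.217/3 = 0.4057
n/ν for Z = 2.286/3 = 0.7620
Smallest n/ν is E → limiting reagent.
Z consumed = (3/3) × 1.217 = 1.217 mol
Z remaining = 2.286 − 1.217 = 1.069 mol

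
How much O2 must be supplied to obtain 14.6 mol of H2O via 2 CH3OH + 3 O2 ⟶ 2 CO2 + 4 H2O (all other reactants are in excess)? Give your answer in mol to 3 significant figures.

n(H2O) = 14.60 mol
n(O2) = (3/4) × 14.60 = 10.95 mol

11.0 mol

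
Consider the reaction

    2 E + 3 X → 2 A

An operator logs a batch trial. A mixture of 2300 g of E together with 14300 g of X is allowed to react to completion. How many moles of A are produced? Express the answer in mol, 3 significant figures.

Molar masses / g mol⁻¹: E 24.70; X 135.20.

n(E) = 2300 / 24.70 = 93.12 mol
n(X) = 14300 / 135.20 = 105.8 mol
n/ν for E = 93.12/2 = 46.56
n/ν for X = 105.8/3 = 35.27
Smallest n/ν is X → limiting reagent.
n(A) = (2/3) × 105.8 = 70.53 mol

70.5 mol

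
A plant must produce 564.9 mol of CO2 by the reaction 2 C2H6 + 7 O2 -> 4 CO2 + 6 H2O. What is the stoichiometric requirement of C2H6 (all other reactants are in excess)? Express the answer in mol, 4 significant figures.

282.5 mol

n(CO2) = 564.9 mol
n(C2H6) = (2/4) × 564.9 = 282.5 mol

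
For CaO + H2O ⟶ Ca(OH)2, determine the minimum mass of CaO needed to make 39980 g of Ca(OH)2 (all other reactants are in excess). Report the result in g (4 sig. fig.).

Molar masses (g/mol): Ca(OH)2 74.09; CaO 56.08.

n(Ca(OH)2) = 39980 / 74.09 = 539.6 mol
n(CaO) = (1/1) × 539.6 = 539.6 mol
mass = 539.6 × 56.08 = 30260 g

30260 g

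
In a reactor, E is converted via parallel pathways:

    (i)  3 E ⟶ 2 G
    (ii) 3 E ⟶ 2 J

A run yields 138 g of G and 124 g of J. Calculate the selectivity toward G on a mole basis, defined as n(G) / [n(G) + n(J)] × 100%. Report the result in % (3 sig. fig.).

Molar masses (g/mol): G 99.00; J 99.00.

n(G) = 138 / 99.00 = 1.394 mol
n(J) = 124 / 99.00 = 1.253 mol
selectivity = 1.394/(1.394+1.253) × 100 = 52.66 %

52.7 %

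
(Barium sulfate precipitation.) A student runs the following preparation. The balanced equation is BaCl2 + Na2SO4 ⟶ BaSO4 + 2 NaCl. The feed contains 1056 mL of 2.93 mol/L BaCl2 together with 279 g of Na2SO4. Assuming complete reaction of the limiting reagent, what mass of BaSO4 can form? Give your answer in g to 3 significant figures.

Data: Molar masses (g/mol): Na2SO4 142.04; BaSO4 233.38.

458 g

n(BaCl2) = 2.93 × 1056/1000 = 3.094 mol
n(Na2SO4) = 279.0 / 142.04 = 1.964 mol
n/ν for BaCl2 = 3.094/1 = 3.094
n/ν for Na2SO4 = 1.964/1 = 1.964
Smallest n/ν is Na2SO4 → limiting reagent.
n(BaSO4) = (1/1) × 1.964 = 1.964 mol
mass = 1.964 × 233.38 = 458.4 g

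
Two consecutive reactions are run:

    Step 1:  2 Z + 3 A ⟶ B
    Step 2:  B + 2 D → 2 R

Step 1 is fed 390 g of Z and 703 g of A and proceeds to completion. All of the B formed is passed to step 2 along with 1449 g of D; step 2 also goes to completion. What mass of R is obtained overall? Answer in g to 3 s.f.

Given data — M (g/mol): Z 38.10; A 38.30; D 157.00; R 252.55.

2330 g

Step 1:
n(Z) = 390.0 / 38.10 = 10.24 mol
n(A) = 703.0 / 38.30 = 18.36 mol
n/ν for Z = 10.24/2 = 5.120
n/ν for A = 18.36/3 = 6.120
Smallest n/ν is Z → limiting reagent.
n(B) produced = (1/2) × 10.24 = 5.120 mol
Step 2:
n(B) available = 5.120 mol
n(D) = 1449 / 157.00 = 9.229 mol
n/ν for B = 5.120/1 = 5.120
n/ν for D = 9.229/2 = 4.615
Smallest n/ν is D → limiting reagent.
n(R) = (2/2) × 9.229 = 9.229 mol
mass = 9.229 × 252.55 = 2331 g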